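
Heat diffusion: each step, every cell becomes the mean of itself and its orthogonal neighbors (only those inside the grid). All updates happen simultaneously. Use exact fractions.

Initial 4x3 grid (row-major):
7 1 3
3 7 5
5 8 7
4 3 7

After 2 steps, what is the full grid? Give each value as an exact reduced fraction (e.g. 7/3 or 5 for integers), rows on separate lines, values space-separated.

After step 1:
  11/3 9/2 3
  11/2 24/5 11/2
  5 6 27/4
  4 11/2 17/3
After step 2:
  41/9 479/120 13/3
  569/120 263/50 401/80
  41/8 561/100 287/48
  29/6 127/24 215/36

Answer: 41/9 479/120 13/3
569/120 263/50 401/80
41/8 561/100 287/48
29/6 127/24 215/36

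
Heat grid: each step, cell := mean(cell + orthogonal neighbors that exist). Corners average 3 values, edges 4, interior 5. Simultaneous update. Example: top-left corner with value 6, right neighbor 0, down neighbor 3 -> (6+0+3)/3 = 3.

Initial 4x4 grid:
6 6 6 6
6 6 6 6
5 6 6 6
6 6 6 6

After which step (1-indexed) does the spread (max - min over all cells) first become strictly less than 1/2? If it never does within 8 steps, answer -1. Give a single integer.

Step 1: max=6, min=17/3, spread=1/3
  -> spread < 1/2 first at step 1
Step 2: max=6, min=689/120, spread=31/120
Step 3: max=6, min=6269/1080, spread=211/1080
Step 4: max=6, min=631157/108000, spread=16843/108000
Step 5: max=53921/9000, min=5693357/972000, spread=130111/972000
Step 6: max=3232841/540000, min=171317633/29160000, spread=3255781/29160000
Step 7: max=3228893/540000, min=5148446309/874800000, spread=82360351/874800000
Step 8: max=580693559/97200000, min=154712683109/26244000000, spread=2074577821/26244000000

Answer: 1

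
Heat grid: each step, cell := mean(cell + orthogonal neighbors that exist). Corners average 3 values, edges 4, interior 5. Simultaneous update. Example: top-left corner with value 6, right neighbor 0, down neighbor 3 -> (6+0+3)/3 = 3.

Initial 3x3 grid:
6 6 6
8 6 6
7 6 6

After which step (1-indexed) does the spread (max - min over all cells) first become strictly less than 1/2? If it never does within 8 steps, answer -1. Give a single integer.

Step 1: max=7, min=6, spread=1
Step 2: max=1609/240, min=6, spread=169/240
Step 3: max=1187/180, min=7339/1200, spread=1723/3600
  -> spread < 1/2 first at step 3
Step 4: max=23383/3600, min=33287/5400, spread=143/432
Step 5: max=4182103/648000, min=74657/12000, spread=1205/5184
Step 6: max=249367741/38880000, min=121511683/19440000, spread=10151/62208
Step 7: max=1656658903/259200000, min=7321344751/1166400000, spread=85517/746496
Step 8: max=892052072069/139968000000, min=146799222949/23328000000, spread=720431/8957952

Answer: 3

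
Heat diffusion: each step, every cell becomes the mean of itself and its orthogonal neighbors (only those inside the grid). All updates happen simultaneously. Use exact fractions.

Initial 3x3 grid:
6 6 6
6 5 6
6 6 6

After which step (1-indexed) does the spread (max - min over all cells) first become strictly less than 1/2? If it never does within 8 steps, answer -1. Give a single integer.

Answer: 1

Derivation:
Step 1: max=6, min=23/4, spread=1/4
  -> spread < 1/2 first at step 1
Step 2: max=471/80, min=144/25, spread=51/400
Step 3: max=2113/360, min=27977/4800, spread=589/14400
Step 4: max=1686919/288000, min=175057/30000, spread=31859/1440000
Step 5: max=10535279/1800000, min=100988393/17280000, spread=751427/86400000
Step 6: max=6065736871/1036800000, min=631365313/108000000, spread=23149331/5184000000
Step 7: max=37905068111/6480000000, min=363765345737/62208000000, spread=616540643/311040000000
Step 8: max=21830947991239/3732480000000, min=2273687546017/388800000000, spread=17737747379/18662400000000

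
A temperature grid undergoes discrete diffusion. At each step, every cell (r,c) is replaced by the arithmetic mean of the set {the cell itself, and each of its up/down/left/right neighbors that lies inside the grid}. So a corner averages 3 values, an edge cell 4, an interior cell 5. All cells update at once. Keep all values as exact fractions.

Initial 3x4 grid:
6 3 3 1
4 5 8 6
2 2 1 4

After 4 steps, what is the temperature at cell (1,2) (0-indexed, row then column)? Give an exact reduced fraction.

Answer: 6373/1600

Derivation:
Step 1: cell (1,2) = 23/5
Step 2: cell (1,2) = 17/4
Step 3: cell (1,2) = 399/100
Step 4: cell (1,2) = 6373/1600
Full grid after step 4:
  104267/25920 87809/21600 87461/21600 105233/25920
  221069/57600 18617/4800 6373/1600 76817/19200
  93457/25920 159143/43200 164747/43200 102163/25920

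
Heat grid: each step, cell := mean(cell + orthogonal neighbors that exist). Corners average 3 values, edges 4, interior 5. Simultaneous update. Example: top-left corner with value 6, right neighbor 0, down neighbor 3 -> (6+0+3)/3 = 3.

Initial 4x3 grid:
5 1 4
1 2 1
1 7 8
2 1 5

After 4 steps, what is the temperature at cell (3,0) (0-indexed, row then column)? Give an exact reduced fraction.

Step 1: cell (3,0) = 4/3
Step 2: cell (3,0) = 47/18
Step 3: cell (3,0) = 6143/2160
Step 4: cell (3,0) = 396229/129600
Full grid after step 4:
  84541/32400 298717/108000 8143/2700
  73303/27000 17026/5625 119279/36000
  39329/13500 133171/40000 401507/108000
  396229/129600 998407/288000 501329/129600

Answer: 396229/129600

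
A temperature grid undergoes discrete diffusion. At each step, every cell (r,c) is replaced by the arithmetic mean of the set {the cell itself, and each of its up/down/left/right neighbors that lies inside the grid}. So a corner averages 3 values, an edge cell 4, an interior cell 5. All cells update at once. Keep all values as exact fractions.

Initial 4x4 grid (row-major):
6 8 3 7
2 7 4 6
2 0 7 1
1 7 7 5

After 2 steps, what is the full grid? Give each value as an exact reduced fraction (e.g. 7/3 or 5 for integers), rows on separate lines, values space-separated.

Answer: 187/36 631/120 667/120 46/9
451/120 489/100 117/25 1199/240
403/120 88/25 501/100 1043/240
25/9 1091/240 1103/240 187/36

Derivation:
After step 1:
  16/3 6 11/2 16/3
  17/4 21/5 27/5 9/2
  5/4 23/5 19/5 19/4
  10/3 15/4 13/2 13/3
After step 2:
  187/36 631/120 667/120 46/9
  451/120 489/100 117/25 1199/240
  403/120 88/25 501/100 1043/240
  25/9 1091/240 1103/240 187/36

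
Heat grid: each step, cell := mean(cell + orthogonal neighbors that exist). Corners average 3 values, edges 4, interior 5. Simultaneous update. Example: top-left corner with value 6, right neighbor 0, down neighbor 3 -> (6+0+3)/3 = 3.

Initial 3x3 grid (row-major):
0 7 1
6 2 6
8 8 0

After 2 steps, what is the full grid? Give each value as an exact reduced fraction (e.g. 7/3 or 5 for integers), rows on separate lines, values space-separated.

Answer: 65/18 173/40 113/36
161/30 381/100 1043/240
95/18 223/40 137/36

Derivation:
After step 1:
  13/3 5/2 14/3
  4 29/5 9/4
  22/3 9/2 14/3
After step 2:
  65/18 173/40 113/36
  161/30 381/100 1043/240
  95/18 223/40 137/36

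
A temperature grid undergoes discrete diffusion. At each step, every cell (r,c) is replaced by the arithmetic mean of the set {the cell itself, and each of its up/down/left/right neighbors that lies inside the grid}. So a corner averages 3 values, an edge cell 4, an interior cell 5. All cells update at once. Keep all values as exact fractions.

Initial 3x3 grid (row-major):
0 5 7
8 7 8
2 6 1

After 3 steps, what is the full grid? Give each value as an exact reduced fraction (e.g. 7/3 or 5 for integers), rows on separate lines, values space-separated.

After step 1:
  13/3 19/4 20/3
  17/4 34/5 23/4
  16/3 4 5
After step 2:
  40/9 451/80 103/18
  1243/240 511/100 1453/240
  163/36 317/60 59/12
After step 3:
  2747/540 25097/4800 6269/1080
  69341/14400 32717/6000 78491/14400
  10793/2160 8927/1800 3901/720

Answer: 2747/540 25097/4800 6269/1080
69341/14400 32717/6000 78491/14400
10793/2160 8927/1800 3901/720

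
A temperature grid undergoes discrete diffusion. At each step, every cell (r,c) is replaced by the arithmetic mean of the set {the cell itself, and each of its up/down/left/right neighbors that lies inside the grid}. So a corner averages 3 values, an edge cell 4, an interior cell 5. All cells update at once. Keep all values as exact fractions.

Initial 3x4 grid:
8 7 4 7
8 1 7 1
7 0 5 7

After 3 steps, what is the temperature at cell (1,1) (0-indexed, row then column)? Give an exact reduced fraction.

Answer: 30631/6000

Derivation:
Step 1: cell (1,1) = 23/5
Step 2: cell (1,1) = 449/100
Step 3: cell (1,1) = 30631/6000
Full grid after step 3:
  12901/2160 38347/7200 12469/2400 3437/720
  19151/3600 30631/6000 26981/6000 34937/7200
  449/90 5287/1200 8183/1800 4753/1080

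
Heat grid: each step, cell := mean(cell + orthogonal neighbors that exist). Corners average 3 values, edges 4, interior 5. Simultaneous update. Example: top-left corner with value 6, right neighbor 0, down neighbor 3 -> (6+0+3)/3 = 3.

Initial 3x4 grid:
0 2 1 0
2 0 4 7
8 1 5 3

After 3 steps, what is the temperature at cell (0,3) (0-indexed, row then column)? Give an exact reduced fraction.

Step 1: cell (0,3) = 8/3
Step 2: cell (0,3) = 95/36
Step 3: cell (0,3) = 379/135
Full grid after step 3:
  947/540 6721/3600 2009/900 379/135
  1893/800 4767/2000 17641/6000 23287/7200
  6193/2160 22417/7200 8099/2400 2723/720

Answer: 379/135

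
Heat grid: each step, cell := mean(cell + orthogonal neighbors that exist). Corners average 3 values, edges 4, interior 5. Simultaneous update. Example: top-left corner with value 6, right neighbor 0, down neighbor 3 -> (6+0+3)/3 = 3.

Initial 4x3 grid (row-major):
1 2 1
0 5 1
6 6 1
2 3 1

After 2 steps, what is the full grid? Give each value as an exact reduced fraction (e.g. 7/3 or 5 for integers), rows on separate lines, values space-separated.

Answer: 25/12 443/240 67/36
103/40 57/20 503/240
431/120 63/20 607/240
61/18 47/15 83/36

Derivation:
After step 1:
  1 9/4 4/3
  3 14/5 2
  7/2 21/5 9/4
  11/3 3 5/3
After step 2:
  25/12 443/240 67/36
  103/40 57/20 503/240
  431/120 63/20 607/240
  61/18 47/15 83/36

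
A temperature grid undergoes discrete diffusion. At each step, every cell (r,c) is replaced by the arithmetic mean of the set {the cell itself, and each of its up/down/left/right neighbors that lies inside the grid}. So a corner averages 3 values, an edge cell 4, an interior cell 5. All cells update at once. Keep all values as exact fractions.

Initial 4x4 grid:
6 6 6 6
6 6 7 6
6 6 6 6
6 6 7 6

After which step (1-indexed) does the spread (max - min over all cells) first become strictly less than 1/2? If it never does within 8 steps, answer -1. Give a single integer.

Step 1: max=32/5, min=6, spread=2/5
  -> spread < 1/2 first at step 1
Step 2: max=757/120, min=6, spread=37/120
Step 3: max=13499/2160, min=2413/400, spread=293/1350
Step 4: max=268459/43200, min=43591/7200, spread=6913/43200
Step 5: max=2415367/388800, min=243001/40000, spread=333733/2430000
Step 6: max=361313009/58320000, min=39422383/6480000, spread=3255781/29160000
Step 7: max=10829511299/1749600000, min=1184976733/194400000, spread=82360351/874800000
Step 8: max=324393022841/52488000000, min=35582651911/5832000000, spread=2074577821/26244000000

Answer: 1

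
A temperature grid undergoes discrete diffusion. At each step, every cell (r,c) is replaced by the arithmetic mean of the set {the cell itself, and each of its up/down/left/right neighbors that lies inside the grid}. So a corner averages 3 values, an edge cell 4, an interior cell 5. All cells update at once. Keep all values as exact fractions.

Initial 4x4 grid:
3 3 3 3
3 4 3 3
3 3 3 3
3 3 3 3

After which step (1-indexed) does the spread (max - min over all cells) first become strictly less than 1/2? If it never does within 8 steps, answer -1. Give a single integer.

Answer: 1

Derivation:
Step 1: max=13/4, min=3, spread=1/4
  -> spread < 1/2 first at step 1
Step 2: max=161/50, min=3, spread=11/50
Step 3: max=7567/2400, min=3, spread=367/2400
Step 4: max=33971/10800, min=1813/600, spread=1337/10800
Step 5: max=1013669/324000, min=54469/18000, spread=33227/324000
Step 6: max=30374327/9720000, min=328049/108000, spread=849917/9720000
Step 7: max=908514347/291600000, min=4928533/1620000, spread=21378407/291600000
Step 8: max=27210462371/8748000000, min=1481688343/486000000, spread=540072197/8748000000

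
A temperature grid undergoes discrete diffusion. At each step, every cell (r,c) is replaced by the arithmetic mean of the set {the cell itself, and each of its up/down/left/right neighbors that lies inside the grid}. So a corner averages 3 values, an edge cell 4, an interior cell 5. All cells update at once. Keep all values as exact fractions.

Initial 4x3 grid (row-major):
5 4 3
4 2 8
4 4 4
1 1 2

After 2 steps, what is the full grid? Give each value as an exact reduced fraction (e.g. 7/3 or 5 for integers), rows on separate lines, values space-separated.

Answer: 139/36 517/120 17/4
59/15 189/50 363/80
3 343/100 169/48
29/12 7/3 53/18

Derivation:
After step 1:
  13/3 7/2 5
  15/4 22/5 17/4
  13/4 3 9/2
  2 2 7/3
After step 2:
  139/36 517/120 17/4
  59/15 189/50 363/80
  3 343/100 169/48
  29/12 7/3 53/18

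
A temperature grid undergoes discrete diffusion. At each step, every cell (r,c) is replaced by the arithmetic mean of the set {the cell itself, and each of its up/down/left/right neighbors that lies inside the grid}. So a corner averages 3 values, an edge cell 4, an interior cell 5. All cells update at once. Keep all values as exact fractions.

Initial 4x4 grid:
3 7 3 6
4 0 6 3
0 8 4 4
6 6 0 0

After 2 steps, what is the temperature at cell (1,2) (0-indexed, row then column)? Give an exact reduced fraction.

Answer: 457/100

Derivation:
Step 1: cell (1,2) = 16/5
Step 2: cell (1,2) = 457/100
Full grid after step 2:
  29/9 221/48 319/80 19/4
  191/48 84/25 457/100 147/40
  277/80 9/2 329/100 397/120
  9/2 151/40 397/120 79/36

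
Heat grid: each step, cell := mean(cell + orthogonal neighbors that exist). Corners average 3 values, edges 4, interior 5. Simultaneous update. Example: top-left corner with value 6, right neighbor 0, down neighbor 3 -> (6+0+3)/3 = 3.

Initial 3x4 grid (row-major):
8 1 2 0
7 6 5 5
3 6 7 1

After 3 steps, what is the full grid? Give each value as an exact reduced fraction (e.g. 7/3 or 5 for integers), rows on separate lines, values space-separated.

After step 1:
  16/3 17/4 2 7/3
  6 5 5 11/4
  16/3 11/2 19/4 13/3
After step 2:
  187/36 199/48 163/48 85/36
  65/12 103/20 39/10 173/48
  101/18 247/48 235/48 71/18
After step 3:
  2125/432 6439/1440 4969/1440 337/108
  3847/720 2851/600 5027/1200 9943/2880
  2329/432 7489/1440 6439/1440 112/27

Answer: 2125/432 6439/1440 4969/1440 337/108
3847/720 2851/600 5027/1200 9943/2880
2329/432 7489/1440 6439/1440 112/27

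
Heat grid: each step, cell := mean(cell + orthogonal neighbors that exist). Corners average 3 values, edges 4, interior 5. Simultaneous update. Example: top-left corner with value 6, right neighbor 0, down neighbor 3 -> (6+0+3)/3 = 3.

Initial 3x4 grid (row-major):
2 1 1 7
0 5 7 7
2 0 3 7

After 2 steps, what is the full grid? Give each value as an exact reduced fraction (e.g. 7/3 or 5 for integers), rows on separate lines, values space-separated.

After step 1:
  1 9/4 4 5
  9/4 13/5 23/5 7
  2/3 5/2 17/4 17/3
After step 2:
  11/6 197/80 317/80 16/3
  391/240 71/25 449/100 167/30
  65/36 601/240 1021/240 203/36

Answer: 11/6 197/80 317/80 16/3
391/240 71/25 449/100 167/30
65/36 601/240 1021/240 203/36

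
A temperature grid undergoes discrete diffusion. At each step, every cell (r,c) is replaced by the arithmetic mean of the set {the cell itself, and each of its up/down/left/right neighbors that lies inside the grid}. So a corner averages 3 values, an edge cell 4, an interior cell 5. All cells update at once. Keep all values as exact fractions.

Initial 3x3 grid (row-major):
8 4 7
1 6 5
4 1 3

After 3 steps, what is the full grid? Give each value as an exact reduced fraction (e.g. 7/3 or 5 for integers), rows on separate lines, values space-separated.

After step 1:
  13/3 25/4 16/3
  19/4 17/5 21/4
  2 7/2 3
After step 2:
  46/9 1159/240 101/18
  869/240 463/100 1019/240
  41/12 119/40 47/12
After step 3:
  2441/540 72653/14400 5287/1080
  60403/14400 24361/6000 66253/14400
  267/80 8963/2400 297/80

Answer: 2441/540 72653/14400 5287/1080
60403/14400 24361/6000 66253/14400
267/80 8963/2400 297/80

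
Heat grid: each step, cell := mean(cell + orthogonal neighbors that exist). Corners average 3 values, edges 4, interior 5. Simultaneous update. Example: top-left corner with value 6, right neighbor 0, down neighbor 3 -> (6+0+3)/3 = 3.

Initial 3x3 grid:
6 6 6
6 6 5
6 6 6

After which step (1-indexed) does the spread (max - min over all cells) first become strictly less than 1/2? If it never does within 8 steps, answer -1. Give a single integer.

Answer: 1

Derivation:
Step 1: max=6, min=17/3, spread=1/3
  -> spread < 1/2 first at step 1
Step 2: max=6, min=1373/240, spread=67/240
Step 3: max=1193/200, min=12523/2160, spread=1807/10800
Step 4: max=32039/5400, min=5026037/864000, spread=33401/288000
Step 5: max=3196609/540000, min=45426067/7776000, spread=3025513/38880000
Step 6: max=170044051/28800000, min=18197473133/3110400000, spread=53531/995328
Step 7: max=45864883949/7776000000, min=1093711074151/186624000000, spread=450953/11943936
Step 8: max=5497711389481/933120000000, min=65675736439397/11197440000000, spread=3799043/143327232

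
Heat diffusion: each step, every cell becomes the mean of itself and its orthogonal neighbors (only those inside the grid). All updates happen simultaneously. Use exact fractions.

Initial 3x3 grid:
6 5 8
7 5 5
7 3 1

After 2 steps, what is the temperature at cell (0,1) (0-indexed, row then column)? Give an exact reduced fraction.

Step 1: cell (0,1) = 6
Step 2: cell (0,1) = 23/4
Full grid after step 2:
  73/12 23/4 67/12
  275/48 26/5 75/16
  191/36 53/12 47/12

Answer: 23/4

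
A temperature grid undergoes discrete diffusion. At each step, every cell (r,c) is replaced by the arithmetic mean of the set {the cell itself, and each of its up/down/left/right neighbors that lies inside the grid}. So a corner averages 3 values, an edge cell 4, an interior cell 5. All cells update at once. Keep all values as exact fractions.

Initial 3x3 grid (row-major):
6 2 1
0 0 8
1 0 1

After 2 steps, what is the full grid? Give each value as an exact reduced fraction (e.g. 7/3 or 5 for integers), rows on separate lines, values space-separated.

After step 1:
  8/3 9/4 11/3
  7/4 2 5/2
  1/3 1/2 3
After step 2:
  20/9 127/48 101/36
  27/16 9/5 67/24
  31/36 35/24 2

Answer: 20/9 127/48 101/36
27/16 9/5 67/24
31/36 35/24 2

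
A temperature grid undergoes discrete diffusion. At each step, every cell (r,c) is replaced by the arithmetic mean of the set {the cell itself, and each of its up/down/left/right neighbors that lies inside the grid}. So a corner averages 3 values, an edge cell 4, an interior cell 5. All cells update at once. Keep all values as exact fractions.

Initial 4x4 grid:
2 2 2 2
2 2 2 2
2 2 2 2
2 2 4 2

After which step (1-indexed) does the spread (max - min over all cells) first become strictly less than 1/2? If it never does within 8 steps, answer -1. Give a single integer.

Step 1: max=8/3, min=2, spread=2/3
Step 2: max=151/60, min=2, spread=31/60
Step 3: max=1291/540, min=2, spread=211/540
  -> spread < 1/2 first at step 3
Step 4: max=124843/54000, min=2, spread=16843/54000
Step 5: max=1110643/486000, min=9079/4500, spread=130111/486000
Step 6: max=32802367/14580000, min=547159/270000, spread=3255781/14580000
Step 7: max=975153691/437400000, min=551107/270000, spread=82360351/437400000
Step 8: max=28995316891/13122000000, min=99706441/48600000, spread=2074577821/13122000000

Answer: 3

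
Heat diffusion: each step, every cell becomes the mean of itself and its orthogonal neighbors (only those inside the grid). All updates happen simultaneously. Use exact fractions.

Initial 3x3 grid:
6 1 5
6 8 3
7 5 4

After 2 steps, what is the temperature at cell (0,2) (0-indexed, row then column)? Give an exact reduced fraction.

Answer: 13/3

Derivation:
Step 1: cell (0,2) = 3
Step 2: cell (0,2) = 13/3
Full grid after step 2:
  193/36 127/30 13/3
  1301/240 547/100 83/20
  25/4 103/20 5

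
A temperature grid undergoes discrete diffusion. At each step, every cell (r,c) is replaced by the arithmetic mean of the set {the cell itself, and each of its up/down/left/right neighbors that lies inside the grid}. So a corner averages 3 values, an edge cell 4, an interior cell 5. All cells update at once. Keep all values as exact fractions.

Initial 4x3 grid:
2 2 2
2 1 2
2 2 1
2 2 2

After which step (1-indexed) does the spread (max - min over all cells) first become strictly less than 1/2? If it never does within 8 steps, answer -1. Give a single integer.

Answer: 2

Derivation:
Step 1: max=2, min=3/2, spread=1/2
Step 2: max=2, min=391/240, spread=89/240
  -> spread < 1/2 first at step 2
Step 3: max=1511/800, min=4093/2400, spread=11/60
Step 4: max=40583/21600, min=376453/216000, spread=29377/216000
Step 5: max=995483/540000, min=475829/270000, spread=1753/21600
Step 6: max=71421959/38880000, min=10252193/5760000, spread=71029/1244160
Step 7: max=4256576381/2332800000, min=6937283771/3888000000, spread=7359853/182250000
Step 8: max=84942664193/46656000000, min=37117855433/20736000000, spread=45679663/1492992000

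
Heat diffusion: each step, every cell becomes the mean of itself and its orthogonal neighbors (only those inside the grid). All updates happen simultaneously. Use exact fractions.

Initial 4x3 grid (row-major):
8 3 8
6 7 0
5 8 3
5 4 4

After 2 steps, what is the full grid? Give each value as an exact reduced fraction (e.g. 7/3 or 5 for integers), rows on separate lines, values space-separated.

After step 1:
  17/3 13/2 11/3
  13/2 24/5 9/2
  6 27/5 15/4
  14/3 21/4 11/3
After step 2:
  56/9 619/120 44/9
  689/120 277/50 1003/240
  677/120 126/25 1039/240
  191/36 1139/240 38/9

Answer: 56/9 619/120 44/9
689/120 277/50 1003/240
677/120 126/25 1039/240
191/36 1139/240 38/9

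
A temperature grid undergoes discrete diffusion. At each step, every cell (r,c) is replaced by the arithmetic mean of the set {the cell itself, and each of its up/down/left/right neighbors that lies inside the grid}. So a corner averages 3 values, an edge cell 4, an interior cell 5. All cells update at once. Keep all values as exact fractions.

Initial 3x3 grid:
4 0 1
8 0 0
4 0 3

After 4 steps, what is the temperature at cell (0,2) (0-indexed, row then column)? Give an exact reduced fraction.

Answer: 189307/129600

Derivation:
Step 1: cell (0,2) = 1/3
Step 2: cell (0,2) = 31/36
Step 3: cell (0,2) = 2621/2160
Step 4: cell (0,2) = 189307/129600
Full grid after step 4:
  4047/1600 1711919/864000 189307/129600
  47803/18000 11527/5625 321011/216000
  38173/14400 613223/288000 69419/43200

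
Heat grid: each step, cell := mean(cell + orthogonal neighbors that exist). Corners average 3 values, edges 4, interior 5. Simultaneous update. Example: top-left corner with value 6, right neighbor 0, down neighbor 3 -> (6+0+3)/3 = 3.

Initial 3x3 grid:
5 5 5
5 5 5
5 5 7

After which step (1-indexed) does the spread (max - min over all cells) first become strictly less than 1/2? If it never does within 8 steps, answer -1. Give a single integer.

Answer: 3

Derivation:
Step 1: max=17/3, min=5, spread=2/3
Step 2: max=50/9, min=5, spread=5/9
Step 3: max=581/108, min=5, spread=41/108
  -> spread < 1/2 first at step 3
Step 4: max=34531/6480, min=911/180, spread=347/1296
Step 5: max=2050937/388800, min=9157/1800, spread=2921/15552
Step 6: max=122468539/23328000, min=1105483/216000, spread=24611/186624
Step 7: max=7317122033/1399680000, min=24956741/4860000, spread=207329/2239488
Step 8: max=437933952451/83980800000, min=1334801599/259200000, spread=1746635/26873856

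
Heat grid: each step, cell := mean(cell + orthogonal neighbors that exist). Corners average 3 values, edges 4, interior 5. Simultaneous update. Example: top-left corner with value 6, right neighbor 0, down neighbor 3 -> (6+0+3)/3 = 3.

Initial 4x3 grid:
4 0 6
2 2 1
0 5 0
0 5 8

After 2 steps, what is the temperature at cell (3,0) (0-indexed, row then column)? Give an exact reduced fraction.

Answer: 95/36

Derivation:
Step 1: cell (3,0) = 5/3
Step 2: cell (3,0) = 95/36
Full grid after step 2:
  7/3 7/3 91/36
  31/16 233/100 121/48
  469/240 283/100 749/240
  95/36 129/40 37/9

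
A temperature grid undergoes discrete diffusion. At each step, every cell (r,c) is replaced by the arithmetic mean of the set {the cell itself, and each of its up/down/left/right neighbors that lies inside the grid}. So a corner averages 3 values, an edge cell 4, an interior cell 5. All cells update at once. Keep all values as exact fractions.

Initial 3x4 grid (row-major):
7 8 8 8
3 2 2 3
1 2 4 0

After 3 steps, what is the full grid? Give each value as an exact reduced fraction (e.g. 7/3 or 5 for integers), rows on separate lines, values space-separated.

After step 1:
  6 25/4 13/2 19/3
  13/4 17/5 19/5 13/4
  2 9/4 2 7/3
After step 2:
  31/6 443/80 1373/240 193/36
  293/80 379/100 379/100 943/240
  5/2 193/80 623/240 91/36
After step 3:
  431/90 4043/800 36737/7200 1351/270
  18143/4800 7677/2000 23791/6000 56189/14400
  343/120 6779/2400 20387/7200 3259/1080

Answer: 431/90 4043/800 36737/7200 1351/270
18143/4800 7677/2000 23791/6000 56189/14400
343/120 6779/2400 20387/7200 3259/1080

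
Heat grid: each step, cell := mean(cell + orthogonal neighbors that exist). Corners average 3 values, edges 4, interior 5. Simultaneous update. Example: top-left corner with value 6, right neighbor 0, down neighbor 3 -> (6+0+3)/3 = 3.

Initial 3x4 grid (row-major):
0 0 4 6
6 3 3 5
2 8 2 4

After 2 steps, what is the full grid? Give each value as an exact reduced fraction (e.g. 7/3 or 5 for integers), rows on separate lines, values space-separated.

Answer: 13/6 11/4 67/20 17/4
169/48 313/100 97/25 497/120
71/18 13/3 113/30 149/36

Derivation:
After step 1:
  2 7/4 13/4 5
  11/4 4 17/5 9/2
  16/3 15/4 17/4 11/3
After step 2:
  13/6 11/4 67/20 17/4
  169/48 313/100 97/25 497/120
  71/18 13/3 113/30 149/36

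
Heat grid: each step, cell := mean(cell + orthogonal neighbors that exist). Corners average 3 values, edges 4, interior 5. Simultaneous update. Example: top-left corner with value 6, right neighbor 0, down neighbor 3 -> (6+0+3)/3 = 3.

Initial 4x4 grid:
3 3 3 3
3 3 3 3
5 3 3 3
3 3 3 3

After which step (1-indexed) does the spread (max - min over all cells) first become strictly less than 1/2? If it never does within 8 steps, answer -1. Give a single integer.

Step 1: max=11/3, min=3, spread=2/3
Step 2: max=211/60, min=3, spread=31/60
Step 3: max=1831/540, min=3, spread=211/540
  -> spread < 1/2 first at step 3
Step 4: max=178843/54000, min=3, spread=16843/54000
Step 5: max=1596643/486000, min=13579/4500, spread=130111/486000
Step 6: max=47382367/14580000, min=817159/270000, spread=3255781/14580000
Step 7: max=1412553691/437400000, min=821107/270000, spread=82360351/437400000
Step 8: max=42117316891/13122000000, min=148306441/48600000, spread=2074577821/13122000000

Answer: 3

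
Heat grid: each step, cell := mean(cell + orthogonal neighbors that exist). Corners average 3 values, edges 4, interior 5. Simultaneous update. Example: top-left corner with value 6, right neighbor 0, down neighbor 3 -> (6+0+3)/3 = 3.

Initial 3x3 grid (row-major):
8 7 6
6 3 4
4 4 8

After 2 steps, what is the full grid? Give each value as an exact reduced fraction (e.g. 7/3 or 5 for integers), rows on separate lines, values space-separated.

After step 1:
  7 6 17/3
  21/4 24/5 21/4
  14/3 19/4 16/3
After step 2:
  73/12 88/15 203/36
  1303/240 521/100 421/80
  44/9 391/80 46/9

Answer: 73/12 88/15 203/36
1303/240 521/100 421/80
44/9 391/80 46/9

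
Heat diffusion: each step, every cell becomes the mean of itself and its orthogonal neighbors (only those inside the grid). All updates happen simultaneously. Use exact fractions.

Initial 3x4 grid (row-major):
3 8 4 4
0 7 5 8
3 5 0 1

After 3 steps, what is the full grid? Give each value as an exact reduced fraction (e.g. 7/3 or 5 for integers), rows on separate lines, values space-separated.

Answer: 455/108 33613/7200 35213/7200 10553/2160
55681/14400 12577/3000 26549/6000 31163/7200
1499/432 13319/3600 2249/600 19/5

Derivation:
After step 1:
  11/3 11/2 21/4 16/3
  13/4 5 24/5 9/2
  8/3 15/4 11/4 3
After step 2:
  149/36 233/48 1253/240 181/36
  175/48 223/50 223/50 529/120
  29/9 85/24 143/40 41/12
After step 3:
  455/108 33613/7200 35213/7200 10553/2160
  55681/14400 12577/3000 26549/6000 31163/7200
  1499/432 13319/3600 2249/600 19/5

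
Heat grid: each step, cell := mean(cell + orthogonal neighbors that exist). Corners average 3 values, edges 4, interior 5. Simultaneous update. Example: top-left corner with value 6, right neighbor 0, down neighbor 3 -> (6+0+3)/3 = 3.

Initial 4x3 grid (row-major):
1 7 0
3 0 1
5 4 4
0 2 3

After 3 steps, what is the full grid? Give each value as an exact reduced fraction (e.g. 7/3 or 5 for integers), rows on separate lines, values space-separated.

After step 1:
  11/3 2 8/3
  9/4 3 5/4
  3 3 3
  7/3 9/4 3
After step 2:
  95/36 17/6 71/36
  143/48 23/10 119/48
  127/48 57/20 41/16
  91/36 127/48 11/4
After step 3:
  1217/432 877/360 1049/432
  3803/1440 1613/600 3353/1440
  3961/1440 3121/1200 1277/480
  563/216 7757/2880 191/72

Answer: 1217/432 877/360 1049/432
3803/1440 1613/600 3353/1440
3961/1440 3121/1200 1277/480
563/216 7757/2880 191/72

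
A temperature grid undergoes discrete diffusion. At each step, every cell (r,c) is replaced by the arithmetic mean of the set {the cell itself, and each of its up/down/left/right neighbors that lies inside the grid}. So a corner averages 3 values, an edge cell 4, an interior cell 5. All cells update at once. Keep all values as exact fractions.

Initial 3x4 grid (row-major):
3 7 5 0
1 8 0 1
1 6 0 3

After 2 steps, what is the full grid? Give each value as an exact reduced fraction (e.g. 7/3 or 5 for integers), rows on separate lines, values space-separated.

Answer: 38/9 1009/240 271/80 2
839/240 399/100 269/100 107/60
29/9 49/15 38/15 55/36

Derivation:
After step 1:
  11/3 23/4 3 2
  13/4 22/5 14/5 1
  8/3 15/4 9/4 4/3
After step 2:
  38/9 1009/240 271/80 2
  839/240 399/100 269/100 107/60
  29/9 49/15 38/15 55/36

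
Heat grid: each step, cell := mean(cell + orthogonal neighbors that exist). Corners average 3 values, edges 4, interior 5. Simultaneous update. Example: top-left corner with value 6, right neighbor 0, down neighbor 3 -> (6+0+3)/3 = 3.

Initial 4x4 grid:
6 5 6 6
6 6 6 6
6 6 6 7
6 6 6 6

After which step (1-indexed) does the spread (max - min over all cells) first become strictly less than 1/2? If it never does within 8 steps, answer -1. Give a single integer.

Step 1: max=19/3, min=17/3, spread=2/3
Step 2: max=751/120, min=689/120, spread=31/60
Step 3: max=6691/1080, min=6269/1080, spread=211/540
  -> spread < 1/2 first at step 3
Step 4: max=199441/32400, min=189359/32400, spread=5041/16200
Step 5: max=5962111/972000, min=5701889/972000, spread=130111/486000
Step 6: max=178215781/29160000, min=171704219/29160000, spread=3255781/14580000
Step 7: max=5331160351/874800000, min=5166439649/874800000, spread=82360351/437400000
Step 8: max=159538577821/26244000000, min=155389422179/26244000000, spread=2074577821/13122000000

Answer: 3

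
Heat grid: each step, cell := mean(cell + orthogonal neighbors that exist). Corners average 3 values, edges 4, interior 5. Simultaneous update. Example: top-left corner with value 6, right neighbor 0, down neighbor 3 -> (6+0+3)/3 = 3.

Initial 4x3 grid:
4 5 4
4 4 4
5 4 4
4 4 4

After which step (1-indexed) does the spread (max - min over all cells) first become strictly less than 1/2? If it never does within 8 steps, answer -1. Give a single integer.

Step 1: max=13/3, min=4, spread=1/3
  -> spread < 1/2 first at step 1
Step 2: max=1027/240, min=4, spread=67/240
Step 3: max=9227/2160, min=731/180, spread=91/432
Step 4: max=550723/129600, min=22057/5400, spread=4271/25920
Step 5: max=32932997/7776000, min=49289/12000, spread=39749/311040
Step 6: max=1970138023/466560000, min=10016419/2430000, spread=1879423/18662400
Step 7: max=117932311157/27993600000, min=2410679959/583200000, spread=3551477/44789760
Step 8: max=7062819076063/1679616000000, min=12078151213/2916000000, spread=846431819/13436928000

Answer: 1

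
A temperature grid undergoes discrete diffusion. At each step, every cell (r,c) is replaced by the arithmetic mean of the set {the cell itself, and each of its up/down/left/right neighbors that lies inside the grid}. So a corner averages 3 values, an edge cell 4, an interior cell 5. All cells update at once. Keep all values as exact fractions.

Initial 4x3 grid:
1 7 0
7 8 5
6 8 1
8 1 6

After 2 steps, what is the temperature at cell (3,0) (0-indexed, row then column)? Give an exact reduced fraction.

Step 1: cell (3,0) = 5
Step 2: cell (3,0) = 6
Full grid after step 2:
  29/6 5 23/6
  99/16 124/25 39/8
  451/80 149/25 479/120
  6 1093/240 161/36

Answer: 6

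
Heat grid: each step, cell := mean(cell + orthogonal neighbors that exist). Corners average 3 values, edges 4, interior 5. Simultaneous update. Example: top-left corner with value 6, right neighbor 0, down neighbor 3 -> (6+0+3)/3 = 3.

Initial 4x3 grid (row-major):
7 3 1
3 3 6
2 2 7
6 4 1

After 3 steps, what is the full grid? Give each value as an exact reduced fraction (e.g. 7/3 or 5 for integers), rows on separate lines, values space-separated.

After step 1:
  13/3 7/2 10/3
  15/4 17/5 17/4
  13/4 18/5 4
  4 13/4 4
After step 2:
  139/36 437/120 133/36
  221/60 37/10 899/240
  73/20 7/2 317/80
  7/2 297/80 15/4
After step 3:
  4027/1080 5363/1440 7979/2160
  2681/720 877/240 5437/1440
  43/12 741/200 359/96
  869/240 1157/320 457/120

Answer: 4027/1080 5363/1440 7979/2160
2681/720 877/240 5437/1440
43/12 741/200 359/96
869/240 1157/320 457/120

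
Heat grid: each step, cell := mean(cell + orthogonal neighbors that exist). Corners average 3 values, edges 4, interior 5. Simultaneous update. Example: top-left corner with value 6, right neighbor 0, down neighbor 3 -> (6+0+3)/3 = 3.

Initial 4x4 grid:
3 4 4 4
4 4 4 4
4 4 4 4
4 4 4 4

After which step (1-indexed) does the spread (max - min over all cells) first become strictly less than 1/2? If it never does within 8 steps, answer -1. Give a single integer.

Answer: 1

Derivation:
Step 1: max=4, min=11/3, spread=1/3
  -> spread < 1/2 first at step 1
Step 2: max=4, min=67/18, spread=5/18
Step 3: max=4, min=823/216, spread=41/216
Step 4: max=4, min=24877/6480, spread=1043/6480
Step 5: max=4, min=752047/194400, spread=25553/194400
Step 6: max=71921/18000, min=22656541/5832000, spread=645863/5832000
Step 7: max=479029/120000, min=682198309/174960000, spread=16225973/174960000
Step 8: max=215299/54000, min=20517722017/5248800000, spread=409340783/5248800000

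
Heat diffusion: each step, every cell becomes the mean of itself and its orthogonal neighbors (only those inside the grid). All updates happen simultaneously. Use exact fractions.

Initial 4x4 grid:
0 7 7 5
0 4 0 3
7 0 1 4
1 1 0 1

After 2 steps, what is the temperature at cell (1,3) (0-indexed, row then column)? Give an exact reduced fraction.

Answer: 53/16

Derivation:
Step 1: cell (1,3) = 3
Step 2: cell (1,3) = 53/16
Full grid after step 2:
  115/36 827/240 69/16 17/4
  557/240 301/100 279/100 53/16
  207/80 83/50 48/25 95/48
  11/6 137/80 47/48 14/9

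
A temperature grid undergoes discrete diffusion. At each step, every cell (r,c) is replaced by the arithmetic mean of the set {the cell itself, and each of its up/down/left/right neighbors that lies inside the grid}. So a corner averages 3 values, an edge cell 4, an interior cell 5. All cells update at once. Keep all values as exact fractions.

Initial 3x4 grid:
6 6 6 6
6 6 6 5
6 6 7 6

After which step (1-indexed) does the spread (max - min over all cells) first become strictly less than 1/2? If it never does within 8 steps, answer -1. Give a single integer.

Step 1: max=25/4, min=17/3, spread=7/12
Step 2: max=49/8, min=209/36, spread=23/72
  -> spread < 1/2 first at step 2
Step 3: max=1463/240, min=2531/432, spread=32/135
Step 4: max=13103/2160, min=30593/5184, spread=4271/25920
Step 5: max=392393/64800, min=9218687/1555200, spread=39749/311040
Step 6: max=11754041/1944000, min=554796853/93312000, spread=1879423/18662400
Step 7: max=352115117/58320000, min=33359116607/5598720000, spread=3551477/44789760
Step 8: max=42204018131/6998400000, min=2004632074813/335923200000, spread=846431819/13436928000

Answer: 2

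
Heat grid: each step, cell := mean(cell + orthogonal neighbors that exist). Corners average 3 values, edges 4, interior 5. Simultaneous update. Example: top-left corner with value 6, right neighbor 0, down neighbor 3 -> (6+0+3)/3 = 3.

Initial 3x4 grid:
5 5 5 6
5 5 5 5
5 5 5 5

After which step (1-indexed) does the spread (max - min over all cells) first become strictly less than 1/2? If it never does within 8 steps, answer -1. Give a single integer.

Answer: 1

Derivation:
Step 1: max=16/3, min=5, spread=1/3
  -> spread < 1/2 first at step 1
Step 2: max=95/18, min=5, spread=5/18
Step 3: max=1121/216, min=5, spread=41/216
Step 4: max=133817/25920, min=5, spread=4217/25920
Step 5: max=7985149/1555200, min=36079/7200, spread=38417/311040
Step 6: max=477760211/93312000, min=722597/144000, spread=1903471/18662400
Step 7: max=28594589089/5598720000, min=21715759/4320000, spread=18038617/223948800
Step 8: max=1712884182851/335923200000, min=1956926759/388800000, spread=883978523/13436928000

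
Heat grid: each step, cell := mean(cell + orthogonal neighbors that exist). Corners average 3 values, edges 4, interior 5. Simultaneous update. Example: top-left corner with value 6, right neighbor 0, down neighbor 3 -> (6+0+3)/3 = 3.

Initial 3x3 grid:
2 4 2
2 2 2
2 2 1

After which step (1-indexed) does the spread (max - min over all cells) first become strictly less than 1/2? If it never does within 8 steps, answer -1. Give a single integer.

Step 1: max=8/3, min=5/3, spread=1
Step 2: max=307/120, min=31/18, spread=301/360
Step 3: max=2597/1080, min=27623/14400, spread=21011/43200
  -> spread < 1/2 first at step 3
Step 4: max=1000303/432000, min=127609/64800, spread=448729/1296000
Step 5: max=8836373/3888000, min=7932623/3888000, spread=1205/5184
Step 6: max=520182931/233280000, min=482116681/233280000, spread=10151/62208
Step 7: max=30933063557/13996800000, min=29329619807/13996800000, spread=85517/746496
Step 8: max=1840072079779/839808000000, min=1772531673529/839808000000, spread=720431/8957952

Answer: 3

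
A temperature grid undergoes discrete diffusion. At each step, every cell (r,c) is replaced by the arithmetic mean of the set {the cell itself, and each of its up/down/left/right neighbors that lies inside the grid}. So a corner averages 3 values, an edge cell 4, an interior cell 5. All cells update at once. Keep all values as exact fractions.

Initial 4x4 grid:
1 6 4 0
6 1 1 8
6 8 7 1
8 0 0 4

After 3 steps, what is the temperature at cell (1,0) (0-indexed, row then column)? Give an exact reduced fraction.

Step 1: cell (1,0) = 7/2
Step 2: cell (1,0) = 577/120
Step 3: cell (1,0) = 1549/360
Full grid after step 3:
  8669/2160 5263/1440 1637/480 2519/720
  1549/360 24503/6000 1497/400 17/5
  8803/1800 25603/6000 21763/6000 637/180
  10129/2160 30187/7200 5039/1440 6649/2160

Answer: 1549/360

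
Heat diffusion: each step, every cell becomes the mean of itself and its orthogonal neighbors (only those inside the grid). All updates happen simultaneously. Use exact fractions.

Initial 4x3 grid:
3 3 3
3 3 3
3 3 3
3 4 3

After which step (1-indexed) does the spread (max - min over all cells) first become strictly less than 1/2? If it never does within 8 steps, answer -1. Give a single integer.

Step 1: max=10/3, min=3, spread=1/3
  -> spread < 1/2 first at step 1
Step 2: max=787/240, min=3, spread=67/240
Step 3: max=6917/2160, min=3, spread=437/2160
Step 4: max=2749531/864000, min=3009/1000, spread=29951/172800
Step 5: max=24543821/7776000, min=10204/3375, spread=206761/1555200
Step 6: max=9787395571/3110400000, min=16365671/5400000, spread=14430763/124416000
Step 7: max=584979741689/186624000000, min=1313652727/432000000, spread=139854109/1492992000
Step 8: max=35014791890251/11197440000000, min=118491228977/38880000000, spread=7114543559/89579520000

Answer: 1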